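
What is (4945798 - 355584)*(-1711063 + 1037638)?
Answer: -3091164862950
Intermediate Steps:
(4945798 - 355584)*(-1711063 + 1037638) = 4590214*(-673425) = -3091164862950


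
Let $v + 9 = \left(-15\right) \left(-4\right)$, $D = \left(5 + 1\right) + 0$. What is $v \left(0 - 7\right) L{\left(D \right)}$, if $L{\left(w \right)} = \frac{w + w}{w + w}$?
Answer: $-357$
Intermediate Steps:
$D = 6$ ($D = 6 + 0 = 6$)
$L{\left(w \right)} = 1$ ($L{\left(w \right)} = \frac{2 w}{2 w} = 2 w \frac{1}{2 w} = 1$)
$v = 51$ ($v = -9 - -60 = -9 + 60 = 51$)
$v \left(0 - 7\right) L{\left(D \right)} = 51 \left(0 - 7\right) 1 = 51 \left(\left(-7\right) 1\right) = 51 \left(-7\right) = -357$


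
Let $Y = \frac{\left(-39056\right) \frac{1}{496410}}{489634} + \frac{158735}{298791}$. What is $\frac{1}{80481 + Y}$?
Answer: $\frac{6051992132695545}{487073593997524755862} \approx 1.2425 \cdot 10^{-5}$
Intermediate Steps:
$Y = \frac{3215166054598717}{6051992132695545}$ ($Y = \left(-39056\right) \frac{1}{496410} \cdot \frac{1}{489634} + 158735 \cdot \frac{1}{298791} = \left(- \frac{19528}{248205}\right) \frac{1}{489634} + \frac{158735}{298791} = - \frac{9764}{60764803485} + \frac{158735}{298791} = \frac{3215166054598717}{6051992132695545} \approx 0.53126$)
$\frac{1}{80481 + Y} = \frac{1}{80481 + \frac{3215166054598717}{6051992132695545}} = \frac{1}{\frac{487073593997524755862}{6051992132695545}} = \frac{6051992132695545}{487073593997524755862}$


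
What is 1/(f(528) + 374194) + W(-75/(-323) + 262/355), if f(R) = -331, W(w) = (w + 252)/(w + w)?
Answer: 1549225868665/11883609318 ≈ 130.37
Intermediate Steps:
W(w) = (252 + w)/(2*w) (W(w) = (252 + w)/((2*w)) = (252 + w)*(1/(2*w)) = (252 + w)/(2*w))
1/(f(528) + 374194) + W(-75/(-323) + 262/355) = 1/(-331 + 374194) + (252 + (-75/(-323) + 262/355))/(2*(-75/(-323) + 262/355)) = 1/373863 + (252 + (-75*(-1/323) + 262*(1/355)))/(2*(-75*(-1/323) + 262*(1/355))) = 1/373863 + (252 + (75/323 + 262/355))/(2*(75/323 + 262/355)) = 1/373863 + (252 + 111251/114665)/(2*(111251/114665)) = 1/373863 + (½)*(114665/111251)*(29006831/114665) = 1/373863 + 4143833/31786 = 1549225868665/11883609318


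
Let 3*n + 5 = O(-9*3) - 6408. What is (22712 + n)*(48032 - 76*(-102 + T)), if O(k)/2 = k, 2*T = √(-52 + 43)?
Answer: 3440143496/3 - 2343422*I ≈ 1.1467e+9 - 2.3434e+6*I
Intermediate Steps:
T = 3*I/2 (T = √(-52 + 43)/2 = √(-9)/2 = (3*I)/2 = 3*I/2 ≈ 1.5*I)
O(k) = 2*k
n = -6467/3 (n = -5/3 + (2*(-9*3) - 6408)/3 = -5/3 + (2*(-27) - 6408)/3 = -5/3 + (-54 - 6408)/3 = -5/3 + (⅓)*(-6462) = -5/3 - 2154 = -6467/3 ≈ -2155.7)
(22712 + n)*(48032 - 76*(-102 + T)) = (22712 - 6467/3)*(48032 - 76*(-102 + 3*I/2)) = 61669*(48032 + (7752 - 114*I))/3 = 61669*(55784 - 114*I)/3 = 3440143496/3 - 2343422*I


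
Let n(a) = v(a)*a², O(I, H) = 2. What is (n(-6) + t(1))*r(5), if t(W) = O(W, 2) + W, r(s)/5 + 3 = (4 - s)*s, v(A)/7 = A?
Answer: 60360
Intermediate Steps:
v(A) = 7*A
r(s) = -15 + 5*s*(4 - s) (r(s) = -15 + 5*((4 - s)*s) = -15 + 5*(s*(4 - s)) = -15 + 5*s*(4 - s))
n(a) = 7*a³ (n(a) = (7*a)*a² = 7*a³)
t(W) = 2 + W
(n(-6) + t(1))*r(5) = (7*(-6)³ + (2 + 1))*(-15 - 5*5² + 20*5) = (7*(-216) + 3)*(-15 - 5*25 + 100) = (-1512 + 3)*(-15 - 125 + 100) = -1509*(-40) = 60360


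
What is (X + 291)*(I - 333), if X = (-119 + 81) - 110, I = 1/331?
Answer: -15761746/331 ≈ -47619.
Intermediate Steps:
I = 1/331 ≈ 0.0030211
X = -148 (X = -38 - 110 = -148)
(X + 291)*(I - 333) = (-148 + 291)*(1/331 - 333) = 143*(-110222/331) = -15761746/331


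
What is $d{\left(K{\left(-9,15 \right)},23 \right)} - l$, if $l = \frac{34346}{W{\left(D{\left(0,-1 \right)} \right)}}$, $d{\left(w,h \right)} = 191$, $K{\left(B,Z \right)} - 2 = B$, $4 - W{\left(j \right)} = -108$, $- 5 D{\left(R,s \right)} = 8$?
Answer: $- \frac{6477}{56} \approx -115.66$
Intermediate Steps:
$D{\left(R,s \right)} = - \frac{8}{5}$ ($D{\left(R,s \right)} = \left(- \frac{1}{5}\right) 8 = - \frac{8}{5}$)
$W{\left(j \right)} = 112$ ($W{\left(j \right)} = 4 - -108 = 4 + 108 = 112$)
$K{\left(B,Z \right)} = 2 + B$
$l = \frac{17173}{56}$ ($l = \frac{34346}{112} = 34346 \cdot \frac{1}{112} = \frac{17173}{56} \approx 306.66$)
$d{\left(K{\left(-9,15 \right)},23 \right)} - l = 191 - \frac{17173}{56} = - \frac{6477}{56}$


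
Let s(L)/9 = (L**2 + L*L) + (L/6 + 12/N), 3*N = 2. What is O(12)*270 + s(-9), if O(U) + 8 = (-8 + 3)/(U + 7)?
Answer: -23733/38 ≈ -624.55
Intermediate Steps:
N = 2/3 (N = (1/3)*2 = 2/3 ≈ 0.66667)
s(L) = 162 + 18*L**2 + 3*L/2 (s(L) = 9*((L**2 + L*L) + (L/6 + 12/(2/3))) = 9*((L**2 + L**2) + (L*(1/6) + 12*(3/2))) = 9*(2*L**2 + (L/6 + 18)) = 9*(2*L**2 + (18 + L/6)) = 9*(18 + 2*L**2 + L/6) = 162 + 18*L**2 + 3*L/2)
O(U) = -8 - 5/(7 + U) (O(U) = -8 + (-8 + 3)/(U + 7) = -8 - 5/(7 + U))
O(12)*270 + s(-9) = ((-61 - 8*12)/(7 + 12))*270 + (162 + 18*(-9)**2 + (3/2)*(-9)) = ((-61 - 96)/19)*270 + (162 + 18*81 - 27/2) = ((1/19)*(-157))*270 + (162 + 1458 - 27/2) = -157/19*270 + 3213/2 = -42390/19 + 3213/2 = -23733/38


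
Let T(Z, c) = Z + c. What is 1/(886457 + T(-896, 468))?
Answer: 1/886029 ≈ 1.1286e-6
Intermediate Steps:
1/(886457 + T(-896, 468)) = 1/(886457 + (-896 + 468)) = 1/(886457 - 428) = 1/886029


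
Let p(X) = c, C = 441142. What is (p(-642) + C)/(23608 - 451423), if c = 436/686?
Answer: -16812436/16304505 ≈ -1.0312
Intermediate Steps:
c = 218/343 (c = 436*(1/686) = 218/343 ≈ 0.63557)
p(X) = 218/343
(p(-642) + C)/(23608 - 451423) = (218/343 + 441142)/(23608 - 451423) = (151311924/343)/(-427815) = (151311924/343)*(-1/427815) = -16812436/16304505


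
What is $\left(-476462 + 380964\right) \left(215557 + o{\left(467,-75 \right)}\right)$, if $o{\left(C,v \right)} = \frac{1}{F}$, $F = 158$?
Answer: $- \frac{1626235776243}{79} \approx -2.0585 \cdot 10^{10}$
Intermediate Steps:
$o{\left(C,v \right)} = \frac{1}{158}$
$\left(-476462 + 380964\right) \left(215557 + o{\left(467,-75 \right)}\right) = \left(-476462 + 380964\right) \left(215557 + \frac{1}{158}\right) = \left(-95498\right) \frac{34058007}{158} = - \frac{1626235776243}{79}$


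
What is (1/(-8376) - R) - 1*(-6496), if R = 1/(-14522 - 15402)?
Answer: 407044915189/62660856 ≈ 6496.0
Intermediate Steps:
R = -1/29924 (R = 1/(-29924) = -1/29924 ≈ -3.3418e-5)
(1/(-8376) - R) - 1*(-6496) = (1/(-8376) - 1*(-1/29924)) - 1*(-6496) = (-1/8376 + 1/29924) + 6496 = -5387/62660856 + 6496 = 407044915189/62660856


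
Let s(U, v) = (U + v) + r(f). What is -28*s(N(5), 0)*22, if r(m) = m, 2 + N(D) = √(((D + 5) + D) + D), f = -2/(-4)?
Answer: 924 - 1232*√5 ≈ -1830.8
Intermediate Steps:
f = ½ (f = -2*(-¼) = ½ ≈ 0.50000)
N(D) = -2 + √(5 + 3*D) (N(D) = -2 + √(((D + 5) + D) + D) = -2 + √(((5 + D) + D) + D) = -2 + √((5 + 2*D) + D) = -2 + √(5 + 3*D))
s(U, v) = ½ + U + v (s(U, v) = (U + v) + ½ = ½ + U + v)
-28*s(N(5), 0)*22 = -28*(½ + (-2 + √(5 + 3*5)) + 0)*22 = -28*(½ + (-2 + √(5 + 15)) + 0)*22 = -28*(½ + (-2 + √20) + 0)*22 = -28*(½ + (-2 + 2*√5) + 0)*22 = -28*(-3/2 + 2*√5)*22 = (42 - 56*√5)*22 = 924 - 1232*√5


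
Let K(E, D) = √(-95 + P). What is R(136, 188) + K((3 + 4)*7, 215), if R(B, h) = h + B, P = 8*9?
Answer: 324 + I*√23 ≈ 324.0 + 4.7958*I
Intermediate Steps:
P = 72
K(E, D) = I*√23 (K(E, D) = √(-95 + 72) = √(-23) = I*√23)
R(B, h) = B + h
R(136, 188) + K((3 + 4)*7, 215) = (136 + 188) + I*√23 = 324 + I*√23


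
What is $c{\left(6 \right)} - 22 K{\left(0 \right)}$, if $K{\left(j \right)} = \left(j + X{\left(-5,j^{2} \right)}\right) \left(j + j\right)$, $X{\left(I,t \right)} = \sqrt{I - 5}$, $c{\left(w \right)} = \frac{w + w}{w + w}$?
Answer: $1$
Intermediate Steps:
$c{\left(w \right)} = 1$ ($c{\left(w \right)} = \frac{2 w}{2 w} = 2 w \frac{1}{2 w} = 1$)
$X{\left(I,t \right)} = \sqrt{-5 + I}$
$K{\left(j \right)} = 2 j \left(j + i \sqrt{10}\right)$ ($K{\left(j \right)} = \left(j + \sqrt{-5 - 5}\right) \left(j + j\right) = \left(j + \sqrt{-10}\right) 2 j = \left(j + i \sqrt{10}\right) 2 j = 2 j \left(j + i \sqrt{10}\right)$)
$c{\left(6 \right)} - 22 K{\left(0 \right)} = 1 - 22 \cdot 2 \cdot 0 \left(0 + i \sqrt{10}\right) = 1 - 22 \cdot 2 \cdot 0 i \sqrt{10} = 1 - 0 = 1 + 0 = 1$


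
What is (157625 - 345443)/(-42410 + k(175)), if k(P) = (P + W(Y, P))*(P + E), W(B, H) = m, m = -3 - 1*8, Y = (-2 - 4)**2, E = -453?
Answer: 31303/14667 ≈ 2.1342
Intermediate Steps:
Y = 36 (Y = (-6)**2 = 36)
m = -11 (m = -3 - 8 = -11)
W(B, H) = -11
k(P) = (-453 + P)*(-11 + P) (k(P) = (P - 11)*(P - 453) = (-11 + P)*(-453 + P) = (-453 + P)*(-11 + P))
(157625 - 345443)/(-42410 + k(175)) = (157625 - 345443)/(-42410 + (4983 + 175**2 - 464*175)) = -187818/(-42410 + (4983 + 30625 - 81200)) = -187818/(-42410 - 45592) = -187818/(-88002) = -187818*(-1/88002) = 31303/14667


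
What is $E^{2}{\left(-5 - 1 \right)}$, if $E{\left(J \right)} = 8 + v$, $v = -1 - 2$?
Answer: $25$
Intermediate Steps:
$v = -3$ ($v = -1 - 2 = -3$)
$E{\left(J \right)} = 5$ ($E{\left(J \right)} = 8 - 3 = 5$)
$E^{2}{\left(-5 - 1 \right)} = 5^{2} = 25$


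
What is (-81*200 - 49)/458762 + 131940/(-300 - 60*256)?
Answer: -337686209/39912294 ≈ -8.4607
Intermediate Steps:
(-81*200 - 49)/458762 + 131940/(-300 - 60*256) = (-16200 - 49)*(1/458762) + 131940/(-300 - 15360) = -16249*1/458762 + 131940/(-15660) = -16249/458762 + 131940*(-1/15660) = -16249/458762 - 733/87 = -337686209/39912294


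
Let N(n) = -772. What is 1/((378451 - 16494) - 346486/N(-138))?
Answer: 386/139888645 ≈ 2.7593e-6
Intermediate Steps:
1/((378451 - 16494) - 346486/N(-138)) = 1/((378451 - 16494) - 346486/(-772)) = 1/(361957 - 346486*(-1/772)) = 1/(361957 + 173243/386) = 1/(139888645/386) = 386/139888645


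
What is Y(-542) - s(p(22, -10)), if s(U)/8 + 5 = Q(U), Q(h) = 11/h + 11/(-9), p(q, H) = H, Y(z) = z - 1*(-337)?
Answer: -6589/45 ≈ -146.42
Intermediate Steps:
Y(z) = 337 + z (Y(z) = z + 337 = 337 + z)
Q(h) = -11/9 + 11/h (Q(h) = 11/h + 11*(-1/9) = 11/h - 11/9 = -11/9 + 11/h)
s(U) = -448/9 + 88/U (s(U) = -40 + 8*(-11/9 + 11/U) = -40 + (-88/9 + 88/U) = -448/9 + 88/U)
Y(-542) - s(p(22, -10)) = (337 - 542) - (-448/9 + 88/(-10)) = -205 - (-448/9 + 88*(-1/10)) = -205 - (-448/9 - 44/5) = -205 - 1*(-2636/45) = -205 + 2636/45 = -6589/45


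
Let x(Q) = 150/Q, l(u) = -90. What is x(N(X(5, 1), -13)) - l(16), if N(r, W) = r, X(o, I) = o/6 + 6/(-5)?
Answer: -3510/11 ≈ -319.09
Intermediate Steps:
X(o, I) = -6/5 + o/6 (X(o, I) = o*(⅙) + 6*(-⅕) = o/6 - 6/5 = -6/5 + o/6)
x(N(X(5, 1), -13)) - l(16) = 150/(-6/5 + (⅙)*5) - 1*(-90) = 150/(-6/5 + ⅚) + 90 = 150/(-11/30) + 90 = 150*(-30/11) + 90 = -4500/11 + 90 = -3510/11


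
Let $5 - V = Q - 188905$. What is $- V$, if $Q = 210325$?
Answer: $21415$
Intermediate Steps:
$V = -21415$ ($V = 5 - \left(210325 - 188905\right) = 5 - 21420 = -21415$)
$- V = \left(-1\right) \left(-21415\right) = 21415$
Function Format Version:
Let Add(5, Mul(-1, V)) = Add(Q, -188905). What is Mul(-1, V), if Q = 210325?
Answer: 21415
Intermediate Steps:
V = -21415 (V = Add(5, Mul(-1, Add(210325, -188905))) = Add(5, Mul(-1, 21420)) = Add(5, -21420) = -21415)
Mul(-1, V) = Mul(-1, -21415) = 21415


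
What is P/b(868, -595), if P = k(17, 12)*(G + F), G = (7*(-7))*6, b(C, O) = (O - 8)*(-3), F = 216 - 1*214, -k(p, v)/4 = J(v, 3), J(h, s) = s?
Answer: 1168/603 ≈ 1.9370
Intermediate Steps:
k(p, v) = -12 (k(p, v) = -4*3 = -12)
F = 2 (F = 216 - 214 = 2)
b(C, O) = 24 - 3*O (b(C, O) = (-8 + O)*(-3) = 24 - 3*O)
G = -294 (G = -49*6 = -294)
P = 3504 (P = -12*(-294 + 2) = -12*(-292) = 3504)
P/b(868, -595) = 3504/(24 - 3*(-595)) = 3504/(24 + 1785) = 3504/1809 = 3504*(1/1809) = 1168/603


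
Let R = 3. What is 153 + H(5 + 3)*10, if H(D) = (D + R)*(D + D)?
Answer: 1913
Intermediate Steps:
H(D) = 2*D*(3 + D) (H(D) = (D + 3)*(D + D) = (3 + D)*(2*D) = 2*D*(3 + D))
153 + H(5 + 3)*10 = 153 + (2*(5 + 3)*(3 + (5 + 3)))*10 = 153 + (2*8*(3 + 8))*10 = 153 + (2*8*11)*10 = 153 + 176*10 = 153 + 1760 = 1913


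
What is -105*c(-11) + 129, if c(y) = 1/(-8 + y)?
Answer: 2556/19 ≈ 134.53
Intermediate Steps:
-105*c(-11) + 129 = -105/(-8 - 11) + 129 = -105/(-19) + 129 = -105*(-1/19) + 129 = 105/19 + 129 = 2556/19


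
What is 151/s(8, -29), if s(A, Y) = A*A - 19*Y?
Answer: 151/615 ≈ 0.24553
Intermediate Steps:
s(A, Y) = A**2 - 19*Y
151/s(8, -29) = 151/(8**2 - 19*(-29)) = 151/(64 + 551) = 151/615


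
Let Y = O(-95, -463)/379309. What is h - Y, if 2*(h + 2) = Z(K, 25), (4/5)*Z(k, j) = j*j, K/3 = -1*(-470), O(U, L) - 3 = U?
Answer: 1179272417/3034472 ≈ 388.63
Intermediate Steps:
O(U, L) = 3 + U
K = 1410 (K = 3*(-1*(-470)) = 3*470 = 1410)
Z(k, j) = 5*j²/4 (Z(k, j) = 5*(j*j)/4 = 5*j²/4)
h = 3109/8 (h = -2 + ((5/4)*25²)/2 = -2 + ((5/4)*625)/2 = -2 + (½)*(3125/4) = -2 + 3125/8 = 3109/8 ≈ 388.63)
Y = -92/379309 (Y = (3 - 95)/379309 = -92*1/379309 = -92/379309 ≈ -0.00024255)
h - Y = 3109/8 - 1*(-92/379309) = 3109/8 + 92/379309 = 1179272417/3034472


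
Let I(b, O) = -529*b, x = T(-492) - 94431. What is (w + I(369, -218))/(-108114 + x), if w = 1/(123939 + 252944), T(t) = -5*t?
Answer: 73567938482/75408635055 ≈ 0.97559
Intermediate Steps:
x = -91971 (x = -5*(-492) - 94431 = 2460 - 94431 = -91971)
w = 1/376883 ≈ 2.6533e-6
(w + I(369, -218))/(-108114 + x) = (1/376883 - 529*369)/(-108114 - 91971) = (1/376883 - 195201)/(-200085) = -73567938482/376883*(-1/200085) = 73567938482/75408635055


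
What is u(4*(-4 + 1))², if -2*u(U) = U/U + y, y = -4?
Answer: 9/4 ≈ 2.2500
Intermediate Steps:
u(U) = 3/2 (u(U) = -(U/U - 4)/2 = -(1 - 4)/2 = -½*(-3) = 3/2)
u(4*(-4 + 1))² = (3/2)² = 9/4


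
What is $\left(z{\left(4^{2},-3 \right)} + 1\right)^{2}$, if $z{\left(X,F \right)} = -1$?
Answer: $0$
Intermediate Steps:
$\left(z{\left(4^{2},-3 \right)} + 1\right)^{2} = \left(-1 + 1\right)^{2} = 0^{2} = 0$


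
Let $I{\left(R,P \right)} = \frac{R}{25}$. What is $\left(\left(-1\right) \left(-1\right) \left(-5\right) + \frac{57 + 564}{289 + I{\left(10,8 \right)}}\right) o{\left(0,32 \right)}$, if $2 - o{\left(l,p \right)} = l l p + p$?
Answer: $\frac{123900}{1447} \approx 85.625$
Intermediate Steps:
$I{\left(R,P \right)} = \frac{R}{25}$ ($I{\left(R,P \right)} = R \frac{1}{25} = \frac{R}{25}$)
$o{\left(l,p \right)} = 2 - p - p l^{2}$ ($o{\left(l,p \right)} = 2 - \left(l l p + p\right) = 2 - \left(l^{2} p + p\right) = 2 - \left(p l^{2} + p\right) = 2 - \left(p + p l^{2}\right) = 2 - p - p l^{2}$)
$\left(\left(-1\right) \left(-1\right) \left(-5\right) + \frac{57 + 564}{289 + I{\left(10,8 \right)}}\right) o{\left(0,32 \right)} = \left(\left(-1\right) \left(-1\right) \left(-5\right) + \frac{57 + 564}{289 + \frac{1}{25} \cdot 10}\right) \left(2 - 32 - 32 \cdot 0^{2}\right) = \left(1 \left(-5\right) + \frac{621}{289 + \frac{2}{5}}\right) \left(2 - 32 - 32 \cdot 0\right) = \left(-5 + \frac{621}{\frac{1447}{5}}\right) \left(2 - 32 + 0\right) = \left(-5 + 621 \cdot \frac{5}{1447}\right) \left(-30\right) = \left(-5 + \frac{3105}{1447}\right) \left(-30\right) = \left(- \frac{4130}{1447}\right) \left(-30\right) = \frac{123900}{1447}$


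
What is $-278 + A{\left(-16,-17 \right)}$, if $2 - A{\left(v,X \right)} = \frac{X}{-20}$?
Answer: $- \frac{5537}{20} \approx -276.85$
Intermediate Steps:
$A{\left(v,X \right)} = 2 + \frac{X}{20}$ ($A{\left(v,X \right)} = 2 - \frac{X}{-20} = 2 - X \left(- \frac{1}{20}\right) = 2 - - \frac{X}{20} = 2 + \frac{X}{20}$)
$-278 + A{\left(-16,-17 \right)} = -278 + \left(2 + \frac{1}{20} \left(-17\right)\right) = -278 + \left(2 - \frac{17}{20}\right) = -278 + \frac{23}{20} = - \frac{5537}{20}$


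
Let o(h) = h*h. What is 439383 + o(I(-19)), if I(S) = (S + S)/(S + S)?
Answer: 439384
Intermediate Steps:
I(S) = 1 (I(S) = (2*S)/((2*S)) = (2*S)*(1/(2*S)) = 1)
o(h) = h**2
439383 + o(I(-19)) = 439383 + 1**2 = 439383 + 1 = 439384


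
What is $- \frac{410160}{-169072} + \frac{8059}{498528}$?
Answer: $\frac{12864924733}{5267945376} \approx 2.4421$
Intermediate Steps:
$- \frac{410160}{-169072} + \frac{8059}{498528} = \left(-410160\right) \left(- \frac{1}{169072}\right) + 8059 \cdot \frac{1}{498528} = \frac{25635}{10567} + \frac{8059}{498528} = \frac{12864924733}{5267945376}$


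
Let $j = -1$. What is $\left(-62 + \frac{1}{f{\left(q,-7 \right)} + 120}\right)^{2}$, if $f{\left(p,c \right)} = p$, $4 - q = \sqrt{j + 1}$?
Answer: $\frac{59089969}{15376} \approx 3843.0$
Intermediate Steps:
$q = 4$ ($q = 4 - \sqrt{-1 + 1} = 4 - \sqrt{0} = 4 - 0 = 4 + 0 = 4$)
$\left(-62 + \frac{1}{f{\left(q,-7 \right)} + 120}\right)^{2} = \left(-62 + \frac{1}{4 + 120}\right)^{2} = \left(-62 + \frac{1}{124}\right)^{2} = \left(- \frac{7687}{124}\right)^{2} = \frac{59089969}{15376}$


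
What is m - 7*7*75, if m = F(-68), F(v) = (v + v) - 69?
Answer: -3880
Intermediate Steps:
F(v) = -69 + 2*v (F(v) = 2*v - 69 = -69 + 2*v)
m = -205 (m = -69 + 2*(-68) = -69 - 136 = -205)
m - 7*7*75 = -205 - 7*7*75 = -205 - 49*75 = -205 - 3675 = -3880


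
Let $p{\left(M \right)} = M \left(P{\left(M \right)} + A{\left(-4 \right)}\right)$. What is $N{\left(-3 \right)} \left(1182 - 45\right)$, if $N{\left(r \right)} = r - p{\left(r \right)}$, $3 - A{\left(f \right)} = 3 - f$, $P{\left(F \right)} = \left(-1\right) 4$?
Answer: $-30699$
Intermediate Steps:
$P{\left(F \right)} = -4$
$A{\left(f \right)} = f$ ($A{\left(f \right)} = 3 - \left(3 - f\right) = 3 + \left(-3 + f\right) = f$)
$p{\left(M \right)} = - 8 M$ ($p{\left(M \right)} = M \left(-4 - 4\right) = M \left(-8\right) = - 8 M$)
$N{\left(r \right)} = 9 r$ ($N{\left(r \right)} = r - - 8 r = r + 8 r = 9 r$)
$N{\left(-3 \right)} \left(1182 - 45\right) = 9 \left(-3\right) \left(1182 - 45\right) = \left(-27\right) 1137 = -30699$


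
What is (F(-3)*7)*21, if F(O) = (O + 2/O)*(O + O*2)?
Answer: 4851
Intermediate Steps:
F(O) = 3*O*(O + 2/O) (F(O) = (O + 2/O)*(O + 2*O) = (O + 2/O)*(3*O) = 3*O*(O + 2/O))
(F(-3)*7)*21 = ((6 + 3*(-3)**2)*7)*21 = ((6 + 3*9)*7)*21 = ((6 + 27)*7)*21 = (33*7)*21 = 231*21 = 4851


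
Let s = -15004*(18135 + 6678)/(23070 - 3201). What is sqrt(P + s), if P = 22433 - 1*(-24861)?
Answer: sqrt(1252608506594)/6623 ≈ 168.99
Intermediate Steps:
P = 47294 (P = 22433 + 24861 = 47294)
s = -124098084/6623 (s = -15004/(19869/24813) = -15004/(19869*(1/24813)) = -15004/6623/8271 = -15004*8271/6623 = -124098084/6623 ≈ -18737.)
sqrt(P + s) = sqrt(47294 - 124098084/6623) = sqrt(189130078/6623) = sqrt(1252608506594)/6623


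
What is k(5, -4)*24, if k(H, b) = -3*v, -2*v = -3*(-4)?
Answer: 432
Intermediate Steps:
v = -6 (v = -(-3)*(-4)/2 = -½*12 = -6)
k(H, b) = 18 (k(H, b) = -3*(-6) = 18)
k(5, -4)*24 = 18*24 = 432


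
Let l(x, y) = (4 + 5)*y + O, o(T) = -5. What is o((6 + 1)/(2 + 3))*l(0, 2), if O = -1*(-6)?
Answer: -120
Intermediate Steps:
O = 6
l(x, y) = 6 + 9*y (l(x, y) = (4 + 5)*y + 6 = 9*y + 6 = 6 + 9*y)
o((6 + 1)/(2 + 3))*l(0, 2) = -5*(6 + 9*2) = -5*(6 + 18) = -5*24 = -120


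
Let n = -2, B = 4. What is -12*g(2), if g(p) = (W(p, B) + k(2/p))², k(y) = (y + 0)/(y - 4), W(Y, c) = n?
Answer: -196/3 ≈ -65.333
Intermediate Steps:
W(Y, c) = -2
k(y) = y/(-4 + y)
g(p) = (-2 + 2/(p*(-4 + 2/p)))² (g(p) = (-2 + (2/p)/(-4 + 2/p))² = (-2 + 2/(p*(-4 + 2/p)))²)
-12*g(2) = -12*(-1 + 4*2)²/(-1 + 2*2)² = -12*(-1 + 8)²/(-1 + 4)² = -12*7²/3² = -4*49/3 = -12*49/9 = -196/3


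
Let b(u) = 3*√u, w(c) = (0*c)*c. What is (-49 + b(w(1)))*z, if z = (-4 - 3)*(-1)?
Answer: -343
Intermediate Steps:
w(c) = 0 (w(c) = 0*c = 0)
z = 7 (z = -7*(-1) = 7)
(-49 + b(w(1)))*z = (-49 + 3*√0)*7 = (-49 + 3*0)*7 = (-49 + 0)*7 = -49*7 = -343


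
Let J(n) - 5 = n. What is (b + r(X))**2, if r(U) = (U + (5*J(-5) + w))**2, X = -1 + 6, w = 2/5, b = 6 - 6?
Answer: 531441/625 ≈ 850.31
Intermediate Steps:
b = 0
w = 2/5 (w = 2*(1/5) = 2/5 ≈ 0.40000)
J(n) = 5 + n
X = 5
r(U) = (2/5 + U)**2 (r(U) = (U + (5*(5 - 5) + 2/5))**2 = (U + (5*0 + 2/5))**2 = (U + (0 + 2/5))**2 = (U + 2/5)**2 = (2/5 + U)**2)
(b + r(X))**2 = (0 + (2 + 5*5)**2/25)**2 = (0 + (2 + 25)**2/25)**2 = (0 + (1/25)*27**2)**2 = (0 + (1/25)*729)**2 = (0 + 729/25)**2 = (729/25)**2 = 531441/625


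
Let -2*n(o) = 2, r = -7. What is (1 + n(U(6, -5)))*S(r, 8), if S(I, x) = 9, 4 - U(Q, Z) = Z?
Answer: 0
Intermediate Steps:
U(Q, Z) = 4 - Z
n(o) = -1 (n(o) = -½*2 = -1)
(1 + n(U(6, -5)))*S(r, 8) = (1 - 1)*9 = 0*9 = 0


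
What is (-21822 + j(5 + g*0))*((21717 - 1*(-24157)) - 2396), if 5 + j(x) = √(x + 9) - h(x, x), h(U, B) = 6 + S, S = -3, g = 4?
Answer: -949124740 + 43478*√14 ≈ -9.4896e+8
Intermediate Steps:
h(U, B) = 3 (h(U, B) = 6 - 3 = 3)
j(x) = -8 + √(9 + x) (j(x) = -5 + (√(x + 9) - 1*3) = -5 + (√(9 + x) - 3) = -5 + (-3 + √(9 + x)) = -8 + √(9 + x))
(-21822 + j(5 + g*0))*((21717 - 1*(-24157)) - 2396) = (-21822 + (-8 + √(9 + (5 + 4*0))))*((21717 - 1*(-24157)) - 2396) = (-21822 + (-8 + √(9 + (5 + 0))))*((21717 + 24157) - 2396) = (-21822 + (-8 + √(9 + 5)))*(45874 - 2396) = (-21822 + (-8 + √14))*43478 = (-21830 + √14)*43478 = -949124740 + 43478*√14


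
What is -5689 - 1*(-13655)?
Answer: 7966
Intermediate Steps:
-5689 - 1*(-13655) = -5689 + 13655 = 7966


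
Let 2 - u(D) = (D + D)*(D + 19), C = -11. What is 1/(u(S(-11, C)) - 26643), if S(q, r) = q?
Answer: -1/26465 ≈ -3.7786e-5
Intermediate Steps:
u(D) = 2 - 2*D*(19 + D) (u(D) = 2 - (D + D)*(D + 19) = 2 - 2*D*(19 + D))
1/(u(S(-11, C)) - 26643) = 1/((2 - 38*(-11) - 2*(-11)²) - 26643) = 1/((2 + 418 - 2*121) - 26643) = 1/((2 + 418 - 242) - 26643) = 1/(178 - 26643) = 1/(-26465) = -1/26465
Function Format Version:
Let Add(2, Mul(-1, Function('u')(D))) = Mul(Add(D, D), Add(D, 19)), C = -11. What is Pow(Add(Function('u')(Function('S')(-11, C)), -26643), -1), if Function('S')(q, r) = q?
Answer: Rational(-1, 26465) ≈ -3.7786e-5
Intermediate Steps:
Function('u')(D) = Add(2, Mul(-2, D, Add(19, D))) (Function('u')(D) = Add(2, Mul(-1, Mul(Add(D, D), Add(D, 19)))) = Add(2, Mul(-1, Mul(Mul(2, D), Add(19, D)))) = Add(2, Mul(-1, Mul(2, D, Add(19, D)))) = Add(2, Mul(-2, D, Add(19, D))))
Pow(Add(Function('u')(Function('S')(-11, C)), -26643), -1) = Pow(Add(Add(2, Mul(-38, -11), Mul(-2, Pow(-11, 2))), -26643), -1) = Pow(Add(Add(2, 418, Mul(-2, 121)), -26643), -1) = Pow(Add(Add(2, 418, -242), -26643), -1) = Pow(Add(178, -26643), -1) = Pow(-26465, -1) = Rational(-1, 26465)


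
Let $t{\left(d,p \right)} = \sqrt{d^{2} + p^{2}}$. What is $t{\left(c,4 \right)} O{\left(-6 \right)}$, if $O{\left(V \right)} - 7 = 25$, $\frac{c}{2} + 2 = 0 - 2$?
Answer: $128 \sqrt{5} \approx 286.22$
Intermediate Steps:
$c = -8$ ($c = -4 + 2 \left(0 - 2\right) = -4 + 2 \left(-2\right) = -4 - 4 = -8$)
$O{\left(V \right)} = 32$ ($O{\left(V \right)} = 7 + 25 = 32$)
$t{\left(c,4 \right)} O{\left(-6 \right)} = \sqrt{\left(-8\right)^{2} + 4^{2}} \cdot 32 = \sqrt{64 + 16} \cdot 32 = \sqrt{80} \cdot 32 = 4 \sqrt{5} \cdot 32 = 128 \sqrt{5}$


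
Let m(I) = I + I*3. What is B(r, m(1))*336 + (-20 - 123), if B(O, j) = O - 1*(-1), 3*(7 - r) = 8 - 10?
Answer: 2769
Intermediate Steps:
m(I) = 4*I (m(I) = I + 3*I = 4*I)
r = 23/3 (r = 7 - (8 - 10)/3 = 7 - 1/3*(-2) = 7 + 2/3 = 23/3 ≈ 7.6667)
B(O, j) = 1 + O (B(O, j) = O + 1 = 1 + O)
B(r, m(1))*336 + (-20 - 123) = (1 + 23/3)*336 + (-20 - 123) = (26/3)*336 - 143 = 2912 - 143 = 2769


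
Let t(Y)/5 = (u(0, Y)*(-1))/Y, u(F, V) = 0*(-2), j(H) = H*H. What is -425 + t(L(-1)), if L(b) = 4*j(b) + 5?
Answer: -425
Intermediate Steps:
j(H) = H²
u(F, V) = 0
L(b) = 5 + 4*b² (L(b) = 4*b² + 5 = 5 + 4*b²)
t(Y) = 0 (t(Y) = 5*((0*(-1))/Y) = 5*(0/Y) = 5*0 = 0)
-425 + t(L(-1)) = -425 + 0 = -425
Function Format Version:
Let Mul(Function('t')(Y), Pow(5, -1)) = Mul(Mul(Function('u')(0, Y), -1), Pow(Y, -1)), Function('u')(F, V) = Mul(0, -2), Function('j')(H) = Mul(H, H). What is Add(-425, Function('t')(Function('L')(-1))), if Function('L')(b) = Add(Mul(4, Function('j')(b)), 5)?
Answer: -425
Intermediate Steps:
Function('j')(H) = Pow(H, 2)
Function('u')(F, V) = 0
Function('L')(b) = Add(5, Mul(4, Pow(b, 2))) (Function('L')(b) = Add(Mul(4, Pow(b, 2)), 5) = Add(5, Mul(4, Pow(b, 2))))
Function('t')(Y) = 0 (Function('t')(Y) = Mul(5, Mul(Mul(0, -1), Pow(Y, -1))) = Mul(5, Mul(0, Pow(Y, -1))) = Mul(5, 0) = 0)
Add(-425, Function('t')(Function('L')(-1))) = Add(-425, 0) = -425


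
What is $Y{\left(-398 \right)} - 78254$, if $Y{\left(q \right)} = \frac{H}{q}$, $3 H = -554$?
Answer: $- \frac{46717361}{597} \approx -78254.0$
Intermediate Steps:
$H = - \frac{554}{3}$ ($H = \frac{1}{3} \left(-554\right) = - \frac{554}{3} \approx -184.67$)
$Y{\left(q \right)} = - \frac{554}{3 q}$
$Y{\left(-398 \right)} - 78254 = - \frac{554}{3 \left(-398\right)} - 78254 = \left(- \frac{554}{3}\right) \left(- \frac{1}{398}\right) - 78254 = \frac{277}{597} - 78254 = - \frac{46717361}{597}$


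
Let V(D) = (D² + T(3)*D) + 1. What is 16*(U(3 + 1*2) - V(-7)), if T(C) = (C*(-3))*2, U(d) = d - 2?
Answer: -2768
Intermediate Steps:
U(d) = -2 + d
T(C) = -6*C (T(C) = -3*C*2 = -6*C)
V(D) = 1 + D² - 18*D (V(D) = (D² + (-6*3)*D) + 1 = (D² - 18*D) + 1 = 1 + D² - 18*D)
16*(U(3 + 1*2) - V(-7)) = 16*((-2 + (3 + 1*2)) - (1 + (-7)² - 18*(-7))) = 16*((-2 + (3 + 2)) - (1 + 49 + 126)) = 16*((-2 + 5) - 1*176) = 16*(3 - 176) = 16*(-173) = -2768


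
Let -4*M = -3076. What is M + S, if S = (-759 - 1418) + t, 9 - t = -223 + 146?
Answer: -1322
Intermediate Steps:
M = 769 (M = -¼*(-3076) = 769)
t = 86 (t = 9 - (-223 + 146) = 9 - 1*(-77) = 9 + 77 = 86)
S = -2091 (S = (-759 - 1418) + 86 = -2177 + 86 = -2091)
M + S = 769 - 2091 = -1322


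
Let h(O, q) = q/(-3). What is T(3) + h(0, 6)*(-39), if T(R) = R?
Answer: 81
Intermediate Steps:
h(O, q) = -q/3 (h(O, q) = q*(-1/3) = -q/3)
T(3) + h(0, 6)*(-39) = 3 - 1/3*6*(-39) = 3 - 2*(-39) = 3 + 78 = 81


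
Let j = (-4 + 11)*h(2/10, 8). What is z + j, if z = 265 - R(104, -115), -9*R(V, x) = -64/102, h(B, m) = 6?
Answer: 140881/459 ≈ 306.93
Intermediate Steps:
R(V, x) = 32/459 (R(V, x) = -(-64)/(9*102) = -⅑*(-32/51) = 32/459)
j = 42 (j = (-4 + 11)*6 = 7*6 = 42)
z = 121603/459 (z = 265 - 1*32/459 = 265 - 32/459 = 121603/459 ≈ 264.93)
z + j = 121603/459 + 42 = 140881/459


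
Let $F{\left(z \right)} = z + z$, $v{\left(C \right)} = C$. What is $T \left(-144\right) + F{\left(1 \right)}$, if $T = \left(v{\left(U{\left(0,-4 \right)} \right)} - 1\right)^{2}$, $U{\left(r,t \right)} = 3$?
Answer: $-574$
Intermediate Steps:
$F{\left(z \right)} = 2 z$
$T = 4$ ($T = \left(3 - 1\right)^{2} = 2^{2} = 4$)
$T \left(-144\right) + F{\left(1 \right)} = 4 \left(-144\right) + 2 \cdot 1 = -576 + 2 = -574$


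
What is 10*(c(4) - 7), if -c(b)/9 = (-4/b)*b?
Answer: 290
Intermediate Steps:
c(b) = 36 (c(b) = -9*(-4/b)*b = -9*(-4) = 36)
10*(c(4) - 7) = 10*(36 - 7) = 10*29 = 290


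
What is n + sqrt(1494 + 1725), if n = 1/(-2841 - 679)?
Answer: -1/3520 + sqrt(3219) ≈ 56.736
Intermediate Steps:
n = -1/3520 (n = 1/(-3520) = -1/3520 ≈ -0.00028409)
n + sqrt(1494 + 1725) = -1/3520 + sqrt(1494 + 1725) = -1/3520 + sqrt(3219)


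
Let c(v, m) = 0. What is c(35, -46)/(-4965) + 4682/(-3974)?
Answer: -2341/1987 ≈ -1.1782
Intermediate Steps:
c(35, -46)/(-4965) + 4682/(-3974) = 0/(-4965) + 4682/(-3974) = 0*(-1/4965) + 4682*(-1/3974) = 0 - 2341/1987 = -2341/1987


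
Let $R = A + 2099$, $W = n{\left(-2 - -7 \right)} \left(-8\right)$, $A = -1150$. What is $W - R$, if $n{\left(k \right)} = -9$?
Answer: $-877$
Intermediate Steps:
$W = 72$ ($W = \left(-9\right) \left(-8\right) = 72$)
$R = 949$ ($R = -1150 + 2099 = 949$)
$W - R = 72 - 949 = -877$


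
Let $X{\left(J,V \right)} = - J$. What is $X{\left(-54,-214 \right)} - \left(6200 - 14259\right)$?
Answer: $8113$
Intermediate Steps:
$X{\left(-54,-214 \right)} - \left(6200 - 14259\right) = \left(-1\right) \left(-54\right) - \left(6200 - 14259\right) = 54 - \left(6200 - 14259\right) = 54 - -8059 = 54 + 8059 = 8113$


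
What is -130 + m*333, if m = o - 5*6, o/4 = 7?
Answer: -796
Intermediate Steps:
o = 28 (o = 4*7 = 28)
m = -2 (m = 28 - 5*6 = 28 - 30 = -2)
-130 + m*333 = -130 - 2*333 = -130 - 666 = -796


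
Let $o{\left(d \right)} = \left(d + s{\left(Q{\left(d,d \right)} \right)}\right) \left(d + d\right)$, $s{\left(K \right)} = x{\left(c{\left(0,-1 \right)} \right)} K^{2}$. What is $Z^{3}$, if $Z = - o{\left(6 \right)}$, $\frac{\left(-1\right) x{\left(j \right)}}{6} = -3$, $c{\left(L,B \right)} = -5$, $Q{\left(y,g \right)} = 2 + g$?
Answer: $-2683301147136$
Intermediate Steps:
$x{\left(j \right)} = 18$ ($x{\left(j \right)} = \left(-6\right) \left(-3\right) = 18$)
$s{\left(K \right)} = 18 K^{2}$
$o{\left(d \right)} = 2 d \left(d + 18 \left(2 + d\right)^{2}\right)$ ($o{\left(d \right)} = \left(d + 18 \left(2 + d\right)^{2}\right) \left(d + d\right) = \left(d + 18 \left(2 + d\right)^{2}\right) 2 d = 2 d \left(d + 18 \left(2 + d\right)^{2}\right)$)
$Z = -13896$ ($Z = - 2 \cdot 6 \left(6 + 18 \left(2 + 6\right)^{2}\right) = - 2 \cdot 6 \left(6 + 18 \cdot 8^{2}\right) = - 2 \cdot 6 \left(6 + 18 \cdot 64\right) = - 2 \cdot 6 \left(6 + 1152\right) = - 2 \cdot 6 \cdot 1158 = \left(-1\right) 13896 = -13896$)
$Z^{3} = \left(-13896\right)^{3} = -2683301147136$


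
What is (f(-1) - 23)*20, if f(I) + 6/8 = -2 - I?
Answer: -495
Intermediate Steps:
f(I) = -11/4 - I (f(I) = -3/4 + (-2 - I) = -11/4 - I)
(f(-1) - 23)*20 = ((-11/4 - 1*(-1)) - 23)*20 = ((-11/4 + 1) - 23)*20 = (-7/4 - 23)*20 = -99/4*20 = -495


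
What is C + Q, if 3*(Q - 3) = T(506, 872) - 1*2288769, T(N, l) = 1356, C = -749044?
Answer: -1511512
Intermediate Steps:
Q = -762468 (Q = 3 + (1356 - 1*2288769)/3 = 3 + (1356 - 2288769)/3 = 3 + (⅓)*(-2287413) = 3 - 762471 = -762468)
C + Q = -749044 - 762468 = -1511512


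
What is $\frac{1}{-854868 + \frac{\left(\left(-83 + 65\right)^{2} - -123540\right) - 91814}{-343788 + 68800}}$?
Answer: $- \frac{137494}{117539236817} \approx -1.1698 \cdot 10^{-6}$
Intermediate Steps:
$\frac{1}{-854868 + \frac{\left(\left(-83 + 65\right)^{2} - -123540\right) - 91814}{-343788 + 68800}} = \frac{1}{-854868 + \frac{\left(\left(-18\right)^{2} + 123540\right) - 91814}{-274988}} = \frac{1}{-854868 + \left(\left(324 + 123540\right) - 91814\right) \left(- \frac{1}{274988}\right)} = \frac{1}{-854868 + \left(123864 - 91814\right) \left(- \frac{1}{274988}\right)} = \frac{1}{-854868 + 32050 \left(- \frac{1}{274988}\right)} = \frac{1}{-854868 - \frac{16025}{137494}} = \frac{1}{- \frac{117539236817}{137494}} = - \frac{137494}{117539236817}$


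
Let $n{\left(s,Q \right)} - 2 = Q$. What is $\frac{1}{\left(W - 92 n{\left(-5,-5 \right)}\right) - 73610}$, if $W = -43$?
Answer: $- \frac{1}{73377} \approx -1.3628 \cdot 10^{-5}$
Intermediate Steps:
$n{\left(s,Q \right)} = 2 + Q$
$\frac{1}{\left(W - 92 n{\left(-5,-5 \right)}\right) - 73610} = \frac{1}{\left(-43 - 92 \left(2 - 5\right)\right) - 73610} = \frac{1}{\left(-43 - -276\right) - 73610} = \frac{1}{\left(-43 + 276\right) - 73610} = \frac{1}{233 - 73610} = \frac{1}{-73377} = - \frac{1}{73377}$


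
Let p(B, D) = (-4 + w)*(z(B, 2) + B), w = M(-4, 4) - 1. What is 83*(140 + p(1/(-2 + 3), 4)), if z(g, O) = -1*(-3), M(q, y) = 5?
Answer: 11620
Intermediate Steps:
z(g, O) = 3
w = 4 (w = 5 - 1 = 4)
p(B, D) = 0 (p(B, D) = (-4 + 4)*(3 + B) = 0*(3 + B) = 0)
83*(140 + p(1/(-2 + 3), 4)) = 83*(140 + 0) = 83*140 = 11620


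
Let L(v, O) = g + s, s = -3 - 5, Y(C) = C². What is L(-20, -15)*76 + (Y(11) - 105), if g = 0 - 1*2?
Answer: -744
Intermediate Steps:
s = -8
g = -2 (g = 0 - 2 = -2)
L(v, O) = -10 (L(v, O) = -2 - 8 = -10)
L(-20, -15)*76 + (Y(11) - 105) = -10*76 + (11² - 105) = -760 + (121 - 105) = -760 + 16 = -744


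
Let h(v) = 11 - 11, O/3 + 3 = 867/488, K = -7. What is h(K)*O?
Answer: 0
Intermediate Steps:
O = -1791/488 (O = -9 + 3*(867/488) = -9 + 2601/488 = -1791/488 ≈ -3.6701)
h(v) = 0
h(K)*O = 0*(-1791/488) = 0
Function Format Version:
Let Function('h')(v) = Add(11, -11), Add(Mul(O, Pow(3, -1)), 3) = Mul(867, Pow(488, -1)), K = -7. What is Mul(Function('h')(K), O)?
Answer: 0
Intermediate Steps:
O = Rational(-1791, 488) (O = Add(-9, Mul(3, Mul(867, Pow(488, -1)))) = Add(-9, Mul(3, Mul(867, Rational(1, 488)))) = Add(-9, Mul(3, Rational(867, 488))) = Add(-9, Rational(2601, 488)) = Rational(-1791, 488) ≈ -3.6701)
Function('h')(v) = 0
Mul(Function('h')(K), O) = Mul(0, Rational(-1791, 488)) = 0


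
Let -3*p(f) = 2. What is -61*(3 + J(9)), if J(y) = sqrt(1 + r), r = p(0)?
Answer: -183 - 61*sqrt(3)/3 ≈ -218.22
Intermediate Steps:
p(f) = -2/3 (p(f) = -1/3*2 = -2/3)
r = -2/3 ≈ -0.66667
J(y) = sqrt(3)/3 (J(y) = sqrt(1 - 2/3) = sqrt(1/3) = sqrt(3)/3)
-61*(3 + J(9)) = -61*(3 + sqrt(3)/3) = -183 - 61*sqrt(3)/3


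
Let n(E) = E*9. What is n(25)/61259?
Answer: 225/61259 ≈ 0.0036729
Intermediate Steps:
n(E) = 9*E
n(25)/61259 = (9*25)/61259 = 225*(1/61259) = 225/61259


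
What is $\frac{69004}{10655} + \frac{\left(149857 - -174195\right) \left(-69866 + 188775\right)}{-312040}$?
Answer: $- \frac{20527218934619}{166239310} \approx -1.2348 \cdot 10^{5}$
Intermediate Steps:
$\frac{69004}{10655} + \frac{\left(149857 - -174195\right) \left(-69866 + 188775\right)}{-312040} = 69004 \cdot \frac{1}{10655} + \left(149857 + 174195\right) 118909 \left(- \frac{1}{312040}\right) = \frac{69004}{10655} + 324052 \cdot 118909 \left(- \frac{1}{312040}\right) = \frac{69004}{10655} + 38532699268 \left(- \frac{1}{312040}\right) = \frac{69004}{10655} - \frac{9633174817}{78010} = - \frac{20527218934619}{166239310}$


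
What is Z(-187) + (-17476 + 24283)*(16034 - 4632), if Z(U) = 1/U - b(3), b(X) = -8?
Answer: 14513709913/187 ≈ 7.7613e+7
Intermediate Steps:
Z(U) = 8 + 1/U (Z(U) = 1/U - 1*(-8) = 1/U + 8 = 8 + 1/U)
Z(-187) + (-17476 + 24283)*(16034 - 4632) = (8 + 1/(-187)) + (-17476 + 24283)*(16034 - 4632) = (8 - 1/187) + 6807*11402 = 1495/187 + 77613414 = 14513709913/187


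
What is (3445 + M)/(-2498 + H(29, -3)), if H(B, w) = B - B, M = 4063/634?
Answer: -2188193/1583732 ≈ -1.3817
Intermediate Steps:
M = 4063/634 (M = 4063*(1/634) = 4063/634 ≈ 6.4085)
H(B, w) = 0
(3445 + M)/(-2498 + H(29, -3)) = (3445 + 4063/634)/(-2498 + 0) = (2188193/634)/(-2498) = (2188193/634)*(-1/2498) = -2188193/1583732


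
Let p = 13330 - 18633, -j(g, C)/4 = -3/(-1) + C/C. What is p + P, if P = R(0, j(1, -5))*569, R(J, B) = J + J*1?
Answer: -5303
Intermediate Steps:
j(g, C) = -16 (j(g, C) = -4*(-3/(-1) + C/C) = -4*(-3*(-1) + 1) = -4*(3 + 1) = -4*4 = -16)
R(J, B) = 2*J (R(J, B) = J + J = 2*J)
p = -5303
P = 0 (P = (2*0)*569 = 0*569 = 0)
p + P = -5303 + 0 = -5303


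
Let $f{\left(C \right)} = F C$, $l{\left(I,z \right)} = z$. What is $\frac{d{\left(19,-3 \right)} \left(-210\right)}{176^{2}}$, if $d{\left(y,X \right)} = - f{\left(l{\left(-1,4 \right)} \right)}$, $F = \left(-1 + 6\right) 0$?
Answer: $0$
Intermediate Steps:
$F = 0$ ($F = 5 \cdot 0 = 0$)
$f{\left(C \right)} = 0$ ($f{\left(C \right)} = 0 C = 0$)
$d{\left(y,X \right)} = 0$ ($d{\left(y,X \right)} = \left(-1\right) 0 = 0$)
$\frac{d{\left(19,-3 \right)} \left(-210\right)}{176^{2}} = \frac{0 \left(-210\right)}{176^{2}} = \frac{0}{30976} = 0 \cdot \frac{1}{30976} = 0$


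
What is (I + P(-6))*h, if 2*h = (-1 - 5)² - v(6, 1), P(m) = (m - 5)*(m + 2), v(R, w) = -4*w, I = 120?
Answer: 3280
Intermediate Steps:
P(m) = (-5 + m)*(2 + m)
h = 20 (h = ((-1 - 5)² - (-4))/2 = ((-6)² - 1*(-4))/2 = (36 + 4)/2 = (½)*40 = 20)
(I + P(-6))*h = (120 + (-10 + (-6)² - 3*(-6)))*20 = (120 + (-10 + 36 + 18))*20 = (120 + 44)*20 = 164*20 = 3280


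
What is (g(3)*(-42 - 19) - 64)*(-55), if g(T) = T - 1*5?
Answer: -3190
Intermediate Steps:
g(T) = -5 + T (g(T) = T - 5 = -5 + T)
(g(3)*(-42 - 19) - 64)*(-55) = ((-5 + 3)*(-42 - 19) - 64)*(-55) = (-2*(-61) - 64)*(-55) = (122 - 64)*(-55) = 58*(-55) = -3190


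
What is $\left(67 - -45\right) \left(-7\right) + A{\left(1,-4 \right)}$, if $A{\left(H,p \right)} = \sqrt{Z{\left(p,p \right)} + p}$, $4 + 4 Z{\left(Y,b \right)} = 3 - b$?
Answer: $-784 + \frac{i \sqrt{13}}{2} \approx -784.0 + 1.8028 i$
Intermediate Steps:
$Z{\left(Y,b \right)} = - \frac{1}{4} - \frac{b}{4}$ ($Z{\left(Y,b \right)} = -1 + \frac{3 - b}{4} = -1 - \left(- \frac{3}{4} + \frac{b}{4}\right) = - \frac{1}{4} - \frac{b}{4}$)
$A{\left(H,p \right)} = \sqrt{- \frac{1}{4} + \frac{3 p}{4}}$ ($A{\left(H,p \right)} = \sqrt{\left(- \frac{1}{4} - \frac{p}{4}\right) + p} = \sqrt{- \frac{1}{4} + \frac{3 p}{4}}$)
$\left(67 - -45\right) \left(-7\right) + A{\left(1,-4 \right)} = \left(67 - -45\right) \left(-7\right) + \frac{\sqrt{-1 + 3 \left(-4\right)}}{2} = \left(67 + 45\right) \left(-7\right) + \frac{\sqrt{-1 - 12}}{2} = 112 \left(-7\right) + \frac{\sqrt{-13}}{2} = -784 + \frac{i \sqrt{13}}{2}$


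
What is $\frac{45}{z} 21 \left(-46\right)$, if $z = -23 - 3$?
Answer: $\frac{21735}{13} \approx 1671.9$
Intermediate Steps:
$z = -26$
$\frac{45}{z} 21 \left(-46\right) = \frac{45}{-26} \cdot 21 \left(-46\right) = 45 \left(- \frac{1}{26}\right) 21 \left(-46\right) = \left(- \frac{45}{26}\right) 21 \left(-46\right) = \left(- \frac{945}{26}\right) \left(-46\right) = \frac{21735}{13}$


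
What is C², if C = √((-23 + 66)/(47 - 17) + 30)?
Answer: 943/30 ≈ 31.433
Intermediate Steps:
C = √28290/30 (C = √(43/30 + 30) = √(943/30) = √28290/30 ≈ 5.6065)
C² = (√28290/30)² = 943/30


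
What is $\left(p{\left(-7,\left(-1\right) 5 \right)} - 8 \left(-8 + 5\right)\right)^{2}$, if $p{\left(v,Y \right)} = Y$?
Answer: $361$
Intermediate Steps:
$\left(p{\left(-7,\left(-1\right) 5 \right)} - 8 \left(-8 + 5\right)\right)^{2} = \left(\left(-1\right) 5 - 8 \left(-8 + 5\right)\right)^{2} = \left(-5 - -24\right)^{2} = \left(-5 + 24\right)^{2} = 19^{2} = 361$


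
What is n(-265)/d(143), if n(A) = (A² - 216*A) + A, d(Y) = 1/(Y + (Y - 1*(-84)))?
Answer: 47064000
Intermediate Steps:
d(Y) = 1/(84 + 2*Y) (d(Y) = 1/(Y + (Y + 84)) = 1/(Y + (84 + Y)) = 1/(84 + 2*Y))
n(A) = A² - 215*A
n(-265)/d(143) = (-265*(-215 - 265))/((1/(2*(42 + 143)))) = (-265*(-480))/(((½)/185)) = 127200/(((½)*(1/185))) = 127200/(1/370) = 127200*370 = 47064000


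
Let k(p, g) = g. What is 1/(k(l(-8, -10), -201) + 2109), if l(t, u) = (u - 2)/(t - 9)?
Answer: 1/1908 ≈ 0.00052411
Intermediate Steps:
l(t, u) = (-2 + u)/(-9 + t)
1/(k(l(-8, -10), -201) + 2109) = 1/(-201 + 2109) = 1/1908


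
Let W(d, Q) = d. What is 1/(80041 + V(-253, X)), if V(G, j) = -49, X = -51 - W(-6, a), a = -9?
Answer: 1/79992 ≈ 1.2501e-5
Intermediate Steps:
X = -45 (X = -51 - 1*(-6) = -51 + 6 = -45)
1/(80041 + V(-253, X)) = 1/(80041 - 49) = 1/79992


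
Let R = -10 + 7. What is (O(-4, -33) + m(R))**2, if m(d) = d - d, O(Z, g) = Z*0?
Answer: 0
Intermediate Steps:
O(Z, g) = 0
R = -3
m(d) = 0
(O(-4, -33) + m(R))**2 = (0 + 0)**2 = 0**2 = 0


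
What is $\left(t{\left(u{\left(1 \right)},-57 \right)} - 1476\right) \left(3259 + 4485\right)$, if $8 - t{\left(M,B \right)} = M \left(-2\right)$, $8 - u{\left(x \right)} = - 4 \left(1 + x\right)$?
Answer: $-11120384$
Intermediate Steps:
$u{\left(x \right)} = 12 + 4 x$ ($u{\left(x \right)} = 8 - - 4 \left(1 + x\right) = 8 - \left(-4 - 4 x\right) = 8 + \left(4 + 4 x\right) = 12 + 4 x$)
$t{\left(M,B \right)} = 8 + 2 M$ ($t{\left(M,B \right)} = 8 - M \left(-2\right) = 8 - - 2 M = 8 + 2 M$)
$\left(t{\left(u{\left(1 \right)},-57 \right)} - 1476\right) \left(3259 + 4485\right) = \left(\left(8 + 2 \left(12 + 4 \cdot 1\right)\right) - 1476\right) \left(3259 + 4485\right) = \left(\left(8 + 2 \left(12 + 4\right)\right) - 1476\right) 7744 = \left(\left(8 + 2 \cdot 16\right) - 1476\right) 7744 = \left(\left(8 + 32\right) - 1476\right) 7744 = \left(40 - 1476\right) 7744 = \left(-1436\right) 7744 = -11120384$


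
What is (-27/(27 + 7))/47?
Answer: -27/1598 ≈ -0.016896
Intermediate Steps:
(-27/(27 + 7))/47 = (-27/34)*(1/47) = ((1/34)*(-27))*(1/47) = -27/34*1/47 = -27/1598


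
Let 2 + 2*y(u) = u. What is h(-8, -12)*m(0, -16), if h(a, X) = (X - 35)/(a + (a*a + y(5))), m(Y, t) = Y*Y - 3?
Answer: 282/115 ≈ 2.4522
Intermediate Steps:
y(u) = -1 + u/2
m(Y, t) = -3 + Y² (m(Y, t) = Y² - 3 = -3 + Y²)
h(a, X) = (-35 + X)/(3/2 + a + a²) (h(a, X) = (X - 35)/(a + (a*a + (-1 + (½)*5))) = (-35 + X)/(a + (a² + (-1 + 5/2))) = (-35 + X)/(a + (a² + 3/2)) = (-35 + X)/(a + (3/2 + a²)) = (-35 + X)/(3/2 + a + a²))
h(-8, -12)*m(0, -16) = (2*(-35 - 12)/(3 + 2*(-8) + 2*(-8)²))*(-3 + 0²) = (2*(-47)/(3 - 16 + 2*64))*(-3 + 0) = (2*(-47)/(3 - 16 + 128))*(-3) = (2*(-47)/115)*(-3) = (2*(1/115)*(-47))*(-3) = -94/115*(-3) = 282/115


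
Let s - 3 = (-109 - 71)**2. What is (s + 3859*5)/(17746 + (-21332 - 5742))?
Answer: -25849/4664 ≈ -5.5422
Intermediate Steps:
s = 32403 (s = 3 + (-109 - 71)**2 = 3 + (-180)**2 = 3 + 32400 = 32403)
(s + 3859*5)/(17746 + (-21332 - 5742)) = (32403 + 3859*5)/(17746 + (-21332 - 5742)) = (32403 + 19295)/(17746 - 27074) = 51698/(-9328) = 51698*(-1/9328) = -25849/4664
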